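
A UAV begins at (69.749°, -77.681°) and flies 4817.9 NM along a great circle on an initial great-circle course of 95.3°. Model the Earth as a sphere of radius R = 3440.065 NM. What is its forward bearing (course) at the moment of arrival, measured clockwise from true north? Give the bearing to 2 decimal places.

final bearing 159.67°

δ = 4817.9/3440.065 = 1.400526 rad (80.2442°).
Start latitude φ₁ = 1.217350 rad; initial bearing θ = 1.663299 rad.
sin φ₂ = sin φ₁ cos δ + cos φ₁ sin δ cos θ = (0.938185)(0.169449) + (0.346133)(0.985539)(-0.092371) = 0.127464
φ₂ = asin(0.127464) = 0.127812 rad = 7.323°.
For the longitude increment, Δλ = atan2( sin θ sin δ cos φ₁, cos δ − sin φ₁ sin φ₂ ) = atan2(0.339670, 0.049864) = 81.649°.
λ₂ = λ₁ + Δλ = 3.968°.
The forward bearing on arrival equals the back-azimuth from the destination plus 180°.
Back-azimuth from P₂ (7.32°, 3.97°) to P₁ (69.75°, -77.68°), with Δλ' = λ₁ − λ₂ = -81.65°: atan2( sin Δλ' cos φ₁ , cos φ₂ sin φ₁ − sin φ₂ cos φ₁ cos Δλ' ) = 339.67°.
Final bearing = (339.67° + 180°) mod 360° = 159.67°.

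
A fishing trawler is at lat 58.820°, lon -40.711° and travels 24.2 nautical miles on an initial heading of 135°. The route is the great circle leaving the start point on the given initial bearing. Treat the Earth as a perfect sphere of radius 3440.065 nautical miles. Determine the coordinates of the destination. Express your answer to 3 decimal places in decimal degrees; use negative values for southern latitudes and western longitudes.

latitude 58.534°, longitude -40.165°

Central angle δ = d/R = 0.007035 rad.
Start latitude φ₁ = 1.026603 rad; initial bearing θ = 2.356194 rad.
sin φ₂ = sin φ₁ cos δ + cos φ₁ sin δ cos θ = (0.855545)(0.999975) + (0.517728)(0.007035)(-0.707107) = 0.852949
φ₂ = asin(0.852949) = 1.021608 rad = 58.534°.
Δλ = atan2( sin θ sin δ cos φ₁ , cos δ − sin φ₁ sin φ₂ ) = atan2(0.002575, 0.270239) = 0.009530 rad = 0.546°.
λ₂ = -40.711° + 0.546° = -40.165°.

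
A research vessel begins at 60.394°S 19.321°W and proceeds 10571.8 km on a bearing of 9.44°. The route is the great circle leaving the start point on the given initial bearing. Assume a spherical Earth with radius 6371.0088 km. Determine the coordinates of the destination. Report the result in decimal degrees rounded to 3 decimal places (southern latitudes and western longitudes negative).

The arc subtends δ = 10571.8/6371.0088 = 1.659360 rad at the centre.
Start latitude φ₁ = -1.054074 rad; initial bearing θ = 0.164759 rad.
sin φ₂ = sin φ₁ cos δ + cos φ₁ sin δ cos θ = (-0.869443)(-0.088448) + (0.494033)(0.996081)(0.986458) = 0.562334
φ₂ = asin(0.562334) = 0.597205 rad = 34.217°.
Δλ = atan2( sin θ sin δ cos φ₁ , cos δ − sin φ₁ sin φ₂ ) = atan2(0.080711, 0.400469) = 0.198877 rad = 11.395°.
Hence λ₂ = -19.321° + 11.395° = -7.926°.

latitude 34.217°, longitude -7.926°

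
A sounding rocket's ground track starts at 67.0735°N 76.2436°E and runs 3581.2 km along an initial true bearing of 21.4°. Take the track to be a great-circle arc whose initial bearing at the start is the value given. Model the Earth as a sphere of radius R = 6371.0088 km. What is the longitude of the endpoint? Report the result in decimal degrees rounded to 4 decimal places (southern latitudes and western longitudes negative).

Central angle δ = d/R = 0.562109 rad.
With φ₁ = 67.0735° = 1.170653 rad and θ = 21.4° = 0.373500 rad:
sin φ₂ = sin φ₁ cos δ + cos φ₁ sin δ cos θ = (0.921005)(0.846133) + (0.389550)(0.532972)(0.931056) = 0.972598
φ₂ = asin(0.972598) = 1.336156 rad = 76.5561°.
Δλ = atan2( sin θ sin δ cos φ₁ , cos δ − sin φ₁ sin φ₂ ) = atan2(0.075755, -0.049635) = 2.150818 rad = 123.2328°.
λ₂ = 76.2436° + 123.2328° = 199.4764°, normalized to (−180°, 180°] → -160.5236°.

longitude -160.5236°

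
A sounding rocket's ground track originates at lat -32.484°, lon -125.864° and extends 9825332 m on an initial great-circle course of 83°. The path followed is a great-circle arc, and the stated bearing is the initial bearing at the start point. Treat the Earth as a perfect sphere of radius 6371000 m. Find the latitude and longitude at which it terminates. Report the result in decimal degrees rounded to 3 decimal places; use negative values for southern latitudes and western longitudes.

latitude 5.014°, longitude -41.021°

δ = 9825332/6371000 = 1.542196 rad (88.3613°).
With φ₁ = -32.484° = -0.566953 rad and θ = 83° = 1.448623 rad:
Applying the spherical law of cosines for sides, sin φ₂ = sin φ₁ cos δ + cos φ₁ sin δ cos θ = 0.087402, so φ₂ = 5.014°.
Δλ = atan2( sin θ sin δ cos φ₁ , cos δ − sin φ₁ sin φ₂ ) = atan2(0.836911, 0.075537) = 1.480784 rad = 84.843°.
Hence λ₂ = -125.864° + 84.843° = -41.021°.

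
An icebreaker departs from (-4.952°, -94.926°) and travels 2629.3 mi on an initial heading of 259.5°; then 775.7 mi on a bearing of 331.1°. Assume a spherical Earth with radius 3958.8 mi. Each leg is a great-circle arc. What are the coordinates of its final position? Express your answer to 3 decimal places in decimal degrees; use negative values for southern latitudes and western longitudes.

latitude -0.503°, longitude -138.359°

Apply the spherical direct solution leg by leg, carrying full precision between legs.
Leg 1: from (-4.952°, -94.926°), δ = 2629.3/3958.8 = 0.664166 rad, θ = 259.5° → φ = -10.363°, λ = -132.960°.
Leg 2: from (-10.363°, -132.960°), δ = 775.7/3958.8 = 0.195943 rad, θ = 331.1° → φ = -0.503°, λ = -138.359°.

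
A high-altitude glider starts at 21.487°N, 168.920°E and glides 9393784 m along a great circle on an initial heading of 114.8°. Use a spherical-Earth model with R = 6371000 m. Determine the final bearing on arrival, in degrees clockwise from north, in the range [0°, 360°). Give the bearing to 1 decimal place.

Angular distance δ = d/R = 9393784 / 6371000 = 1.474460 rad.
With φ₁ = 21.487° = 0.375019 rad and θ = 114.8° = 2.003638 rad:
sin φ₂ = sin φ₁ cos δ + cos φ₁ sin δ cos θ = (0.366290)(0.096187) + (0.930501)(0.995363)(-0.419452) = -0.353258
φ₂ = asin(-0.353258) = -0.361052 rad = -20.687°.
Then Δλ = atan2(0.840771, 0.225582) = 1.308666 rad, from sin θ sin δ cos φ₁ over cos δ − sin φ₁ sin φ₂.
λ₂ = 168.920° + 74.981° = 243.901°, normalized to (−180°, 180°] → -116.099°.
The forward bearing on arrival equals the back-azimuth from the destination plus 180°.
Back-azimuth from P₂ (-20.7°, -116.1°) to P₁ (21.5°, 168.9°), with Δλ' = λ₁ − λ₂ = 285.0°: atan2( sin Δλ' cos φ₁ , cos φ₂ sin φ₁ − sin φ₂ cos φ₁ cos Δλ' ) = 295.5°.
Final bearing = (295.5° + 180°) mod 360° = 115.5°.

final bearing 115.5°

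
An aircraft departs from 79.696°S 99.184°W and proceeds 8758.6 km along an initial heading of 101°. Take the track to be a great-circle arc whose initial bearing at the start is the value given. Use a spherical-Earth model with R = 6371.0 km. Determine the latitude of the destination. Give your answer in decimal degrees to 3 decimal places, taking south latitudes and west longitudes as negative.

latitude -13.010°

Central angle δ = d/R = 1.374761 rad.
Start latitude φ₁ = -1.390958 rad; initial bearing θ = 1.762783 rad.
Destination latitude: φ₂ = arcsin( sin φ₁ cos δ + cos φ₁ sin δ cos θ ) = arcsin(-0.225118) = -13.010°.
Then Δλ = atan2(0.172221, -0.026705) = 1.724631 rad, from sin θ sin δ cos φ₁ over cos δ − sin φ₁ sin φ₂.
λ₂ = -99.184° + 98.814° = -0.370°.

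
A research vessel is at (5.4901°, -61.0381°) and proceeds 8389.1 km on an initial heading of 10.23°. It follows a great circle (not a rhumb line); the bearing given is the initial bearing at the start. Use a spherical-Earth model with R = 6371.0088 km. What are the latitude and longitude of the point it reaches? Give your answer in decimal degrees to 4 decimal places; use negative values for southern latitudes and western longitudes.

latitude 76.4568°, longitude -13.8104°

The arc subtends δ = 8389.1/6371.0088 = 1.316762 rad at the centre.
Converting: φ₁ = 0.095820 rad, θ = 0.178547 rad.
Applying the spherical law of cosines for sides, sin φ₂ = sin φ₁ cos δ + cos φ₁ sin δ cos θ = 0.972194, so φ₂ = 76.4568°.
For the longitude increment, Δλ = atan2( sin θ sin δ cos φ₁, cos δ − sin φ₁ sin φ₂ ) = atan2(0.171112, 0.158298) = 47.2277°.
λ₂ = λ₁ + Δλ = -13.8104°.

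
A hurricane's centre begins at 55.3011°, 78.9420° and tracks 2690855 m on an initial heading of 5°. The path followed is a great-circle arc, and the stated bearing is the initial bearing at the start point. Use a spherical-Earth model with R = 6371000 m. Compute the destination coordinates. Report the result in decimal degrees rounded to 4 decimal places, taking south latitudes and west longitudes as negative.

δ = 2690855/6371000 = 0.422360 rad (24.1994°).
Start latitude φ₁ = 0.965186 rad; initial bearing θ = 0.087266 rad.
Applying the spherical law of cosines for sides, sin φ₂ = sin φ₁ cos δ + cos φ₁ sin δ cos θ = 0.982369, so φ₂ = 79.2249°.
For the longitude increment, Δλ = atan2( sin θ sin δ cos φ₁, cos δ − sin φ₁ sin φ₂ ) = atan2(0.020338, 0.104465) = 11.0168°.
Hence λ₂ = 78.9420° + 11.0168° = 89.9588°.

latitude 79.2249°, longitude 89.9588°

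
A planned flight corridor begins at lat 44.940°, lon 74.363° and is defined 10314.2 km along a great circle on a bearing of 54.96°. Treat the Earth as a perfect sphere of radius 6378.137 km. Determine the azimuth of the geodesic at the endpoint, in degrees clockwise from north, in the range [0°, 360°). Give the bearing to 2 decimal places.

final bearing 141.34°

Central angle δ = d/R = 1.617118 rad.
Start latitude φ₁ = 0.784351 rad; initial bearing θ = 0.959233 rad.
Destination latitude: φ₂ = arcsin( sin φ₁ cos δ + cos φ₁ sin δ cos θ ) = arcsin(0.373265) = 21.917°.
Δλ = atan2( sin θ sin δ cos φ₁ , cos δ − sin φ₁ sin φ₂ ) = atan2(0.578929, -0.309967) = 2.062372 rad = 118.165°.
λ₂ = 74.363° + 118.165° = 192.528°, normalized to (−180°, 180°] → -167.472°.
The forward bearing on arrival equals the back-azimuth from the destination plus 180°.
Back-azimuth from P₂ (21.92°, -167.47°) to P₁ (44.94°, 74.36°), with Δλ' = λ₁ − λ₂ = 241.83°: atan2( sin Δλ' cos φ₁ , cos φ₂ sin φ₁ − sin φ₂ cos φ₁ cos Δλ' ) = 321.34°.
Final bearing = (321.34° + 180°) mod 360° = 141.34°.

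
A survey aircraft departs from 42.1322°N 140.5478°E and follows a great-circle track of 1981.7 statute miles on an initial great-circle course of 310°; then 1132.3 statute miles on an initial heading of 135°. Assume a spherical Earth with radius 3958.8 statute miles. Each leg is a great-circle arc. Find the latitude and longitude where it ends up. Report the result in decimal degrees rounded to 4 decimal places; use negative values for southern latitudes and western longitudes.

Apply the spherical direct solution leg by leg, carrying full precision between legs.
Leg 1: from (42.1322°, 140.5478°), δ = 1981.7/3958.8 = 0.500581 rad, θ = 310° → φ = 54.8168°, λ = 100.8996°.
Leg 2: from (54.8168°, 100.8996°), δ = 1132.3/3958.8 = 0.286021 rad, θ = 135° → φ = 42.0022°, λ = 116.4725°.

latitude 42.0022°, longitude 116.4725°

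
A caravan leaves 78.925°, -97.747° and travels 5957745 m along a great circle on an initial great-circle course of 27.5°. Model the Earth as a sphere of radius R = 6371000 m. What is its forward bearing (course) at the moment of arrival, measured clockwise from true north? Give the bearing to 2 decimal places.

final bearing 172.66°

Central angle δ = d/R = 0.935135 rad.
Converting: φ₁ = 1.377501 rad, θ = 0.479966 rad.
Destination latitude: φ₂ = arcsin( sin φ₁ cos δ + cos φ₁ sin δ cos θ ) = arcsin(0.719762) = 46.035°.
For the longitude increment, Δλ = atan2( sin θ sin δ cos φ₁, cos δ − sin φ₁ sin φ₂ ) = atan2(0.071374, -0.112647) = 147.641°.
Hence λ₂ = -97.747° + 147.641° = 49.894°.
The forward bearing on arrival equals the back-azimuth from the destination plus 180°.
Back-azimuth from P₂ (46.03°, 49.89°) to P₁ (78.92°, -97.75°), with Δλ' = λ₁ − λ₂ = -147.64°: atan2( sin Δλ' cos φ₁ , cos φ₂ sin φ₁ − sin φ₂ cos φ₁ cos Δλ' ) = 352.66°.
Final bearing = (352.66° + 180°) mod 360° = 172.66°.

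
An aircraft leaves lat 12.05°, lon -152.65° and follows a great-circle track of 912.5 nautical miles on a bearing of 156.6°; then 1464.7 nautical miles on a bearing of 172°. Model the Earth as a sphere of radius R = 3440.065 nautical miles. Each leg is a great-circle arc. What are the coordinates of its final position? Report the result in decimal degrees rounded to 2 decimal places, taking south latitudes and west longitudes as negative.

Apply the spherical direct solution leg by leg, carrying full precision between legs.
Leg 1: from (12.05°, -152.65°), δ = 912.5/3440.065 = 0.265257 rad, θ = 156.6° → φ = -1.94°, λ = -146.67°.
Leg 2: from (-1.94°, -146.67°), δ = 1464.7/3440.065 = 0.425777 rad, θ = 172° → φ = -26.08°, λ = -143.00°.

latitude -26.08°, longitude -143.00°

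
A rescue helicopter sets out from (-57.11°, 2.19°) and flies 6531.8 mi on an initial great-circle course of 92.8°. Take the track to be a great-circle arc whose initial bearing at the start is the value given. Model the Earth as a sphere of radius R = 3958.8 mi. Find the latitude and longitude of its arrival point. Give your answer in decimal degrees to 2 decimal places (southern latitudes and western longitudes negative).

latitude 2.29°, longitude 97.00°

The arc subtends δ = 6531.8/3958.8 = 1.649944 rad at the centre.
Converting: φ₁ = -0.996758 rad, θ = 1.619666 rad.
Destination latitude: φ₂ = arcsin( sin φ₁ cos δ + cos φ₁ sin δ cos θ ) = arcsin(0.039949) = 2.29°.
Then Δλ = atan2(0.540682, -0.045520) = 1.654788 rad, from sin θ sin δ cos φ₁ over cos δ − sin φ₁ sin φ₂.
Hence λ₂ = 2.19° + 94.81° = 97.00°.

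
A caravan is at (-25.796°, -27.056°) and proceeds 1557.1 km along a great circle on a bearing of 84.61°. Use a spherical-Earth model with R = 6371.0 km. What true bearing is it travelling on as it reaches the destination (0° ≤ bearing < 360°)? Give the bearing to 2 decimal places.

The arc subtends δ = 1557.1/6371 = 0.244404 rad at the centre.
Converting: φ₁ = -0.450225 rad, θ = 1.476723 rad.
Applying the spherical law of cosines for sides, sin φ₂ = sin φ₁ cos δ + cos φ₁ sin δ cos θ = -0.401771, so φ₂ = -23.689°.
Then Δλ = atan2(0.216902, 0.795444) = 0.266208 rad, from sin θ sin δ cos φ₁ over cos δ − sin φ₁ sin φ₂.
λ₂ = -27.056° + 15.253° = -11.803°.
The forward bearing on arrival equals the back-azimuth from the destination plus 180°.
Back-azimuth from P₂ (-23.69°, -11.80°) to P₁ (-25.80°, -27.06°), with Δλ' = λ₁ − λ₂ = -15.25°: atan2( sin Δλ' cos φ₁ , cos φ₂ sin φ₁ − sin φ₂ cos φ₁ cos Δλ' ) = 258.19°.
Final bearing = (258.19° + 180°) mod 360° = 78.19°.

final bearing 78.19°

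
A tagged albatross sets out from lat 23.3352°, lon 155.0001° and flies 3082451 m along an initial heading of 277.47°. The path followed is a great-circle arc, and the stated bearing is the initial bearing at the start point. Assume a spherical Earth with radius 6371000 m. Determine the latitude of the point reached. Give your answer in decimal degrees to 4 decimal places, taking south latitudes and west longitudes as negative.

Central angle δ = d/R = 0.483825 rad.
Converting: φ₁ = 0.407276 rad, θ = 4.842765 rad.
Destination latitude: φ₂ = arcsin( sin φ₁ cos δ + cos φ₁ sin δ cos θ ) = arcsin(0.406174) = 23.9647°.
For the longitude increment, Δλ = atan2( sin θ sin δ cos φ₁, cos δ − sin φ₁ sin φ₂ ) = atan2(-0.423495, 0.724333) = -30.3135°.
Hence λ₂ = 155.0001° + -30.3135° = 124.6866°.

latitude 23.9647°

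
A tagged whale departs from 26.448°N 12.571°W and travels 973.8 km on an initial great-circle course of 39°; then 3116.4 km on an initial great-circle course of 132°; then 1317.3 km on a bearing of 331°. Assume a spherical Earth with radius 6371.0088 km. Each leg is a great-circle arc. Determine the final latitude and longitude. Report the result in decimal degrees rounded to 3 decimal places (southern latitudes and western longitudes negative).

latitude 22.908°, longitude 8.762°

Apply the spherical direct solution leg by leg, carrying full precision between legs.
Leg 1: from (26.448°, -12.571°), δ = 973.8/6371.0088 = 0.152849 rad, θ = 39° → φ = 33.102°, λ = -6.003°.
Leg 2: from (33.102°, -6.003°), δ = 3116.4/6371.0088 = 0.489153 rad, θ = 132° → φ = 12.633°, λ = 14.965°.
Leg 3: from (12.633°, 14.965°), δ = 1317.3/6371.0088 = 0.206765 rad, θ = 331° → φ = 22.908°, λ = 8.762°.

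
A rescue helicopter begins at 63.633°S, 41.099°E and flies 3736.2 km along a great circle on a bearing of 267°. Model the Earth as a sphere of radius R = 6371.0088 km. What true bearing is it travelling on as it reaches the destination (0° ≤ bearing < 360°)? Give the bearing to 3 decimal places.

The arc subtends δ = 3736.2/6371.0088 = 0.586438 rad at the centre.
With φ₁ = -63.633° = -1.110605 rad and θ = 267° = 4.660029 rad:
Destination latitude: φ₂ = arcsin( sin φ₁ cos δ + cos φ₁ sin δ cos θ ) = arcsin(-0.759130) = -49.388°.
Then Δλ = atan2(-0.245438, 0.152761) = -1.014066 rad, from sin θ sin δ cos φ₁ over cos δ − sin φ₁ sin φ₂.
λ₂ = 41.099° + -58.102° = -17.003°.
The forward bearing on arrival equals the back-azimuth from the destination plus 180°.
Back-azimuth from P₂ (-49.388°, -17.003°) to P₁ (-63.633°, 41.099°), with Δλ' = λ₁ − λ₂ = 58.102°: atan2( sin Δλ' cos φ₁ , cos φ₂ sin φ₁ − sin φ₂ cos φ₁ cos Δλ' ) = 137.052°.
Final bearing = (137.052° + 180°) mod 360° = 317.052°.

final bearing 317.052°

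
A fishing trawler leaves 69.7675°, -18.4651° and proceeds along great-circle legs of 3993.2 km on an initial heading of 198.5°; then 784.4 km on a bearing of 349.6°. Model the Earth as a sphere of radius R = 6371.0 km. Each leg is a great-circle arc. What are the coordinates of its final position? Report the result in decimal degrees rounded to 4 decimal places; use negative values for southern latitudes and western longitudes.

latitude 41.5092°, longitude -33.2263°

Apply the spherical direct solution leg by leg, carrying full precision between legs.
Leg 1: from (69.7675°, -18.4651°), δ = 3993.2/6371 = 0.626778 rad, θ = 198.5° → φ = 34.5821°, λ = -31.5298°.
Leg 2: from (34.5821°, -31.5298°), δ = 784.4/6371 = 0.123120 rad, θ = 349.6° → φ = 41.5092°, λ = -33.2263°.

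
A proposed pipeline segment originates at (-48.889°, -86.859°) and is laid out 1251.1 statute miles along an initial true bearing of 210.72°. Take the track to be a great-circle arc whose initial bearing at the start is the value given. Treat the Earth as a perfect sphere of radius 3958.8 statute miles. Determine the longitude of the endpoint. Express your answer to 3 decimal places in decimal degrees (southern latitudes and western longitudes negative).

Central angle δ = d/R = 0.316030 rad.
With φ₁ = -48.889° = -0.853274 rad and θ = 210.72° = 3.677758 rad:
Destination latitude: φ₂ = arcsin( sin φ₁ cos δ + cos φ₁ sin δ cos θ ) = arcsin(-0.891803) = -63.101°.
Δλ = atan2( sin θ sin δ cos φ₁ , cos δ − sin φ₁ sin φ₂ ) = atan2(-0.104393, 0.278559) = -0.358560 rad = -20.544°.
λ₂ = -86.859° + -20.544° = -107.403°.

longitude -107.403°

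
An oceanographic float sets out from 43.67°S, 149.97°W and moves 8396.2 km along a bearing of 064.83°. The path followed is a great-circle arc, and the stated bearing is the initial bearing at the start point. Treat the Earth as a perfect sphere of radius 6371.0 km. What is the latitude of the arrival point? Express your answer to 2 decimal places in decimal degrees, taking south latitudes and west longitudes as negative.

δ = 8396.2/6371 = 1.317878 rad (75.5088°).
With φ₁ = -43.67° = -0.762185 rad and θ = 64.83° = 1.131497 rad:
sin φ₂ = sin φ₁ cos δ + cos φ₁ sin δ cos θ = (-0.690504)(0.250231) + (0.723329)(0.968186)(0.425305) = 0.125063
φ₂ = asin(0.125063) = 0.125392 rad = 7.18°.
For the longitude increment, Δλ = atan2( sin θ sin δ cos φ₁, cos δ − sin φ₁ sin φ₂ ) = atan2(0.633822, 0.336587) = 62.03°.
λ₂ = -149.97° + 62.03° = -87.94°.

latitude 7.18°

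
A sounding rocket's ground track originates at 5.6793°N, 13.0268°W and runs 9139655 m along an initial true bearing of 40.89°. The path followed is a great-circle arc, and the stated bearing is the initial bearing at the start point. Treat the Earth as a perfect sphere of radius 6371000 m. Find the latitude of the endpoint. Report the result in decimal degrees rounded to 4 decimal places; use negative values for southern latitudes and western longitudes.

δ = 9139655/6371000 = 1.434571 rad (82.1949°).
Converting: φ₁ = 0.099122 rad, θ = 0.713665 rad.
Applying the spherical law of cosines for sides, sin φ₂ = sin φ₁ cos δ + cos φ₁ sin δ cos θ = 0.758727, so φ₂ = 49.3521°.
Then Δλ = atan2(0.645361, 0.060720) = 1.476985 rad, from sin θ sin δ cos φ₁ over cos δ − sin φ₁ sin φ₂.
Hence λ₂ = -13.0268° + 84.6250° = 71.5982°.

latitude 49.3521°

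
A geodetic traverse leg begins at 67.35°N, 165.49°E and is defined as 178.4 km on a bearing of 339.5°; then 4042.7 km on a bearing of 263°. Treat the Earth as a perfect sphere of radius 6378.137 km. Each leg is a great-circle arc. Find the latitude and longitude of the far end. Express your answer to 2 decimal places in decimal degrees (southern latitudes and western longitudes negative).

latitude 46.50°, longitude 105.29°

Apply the spherical direct solution leg by leg, carrying full precision between legs.
Leg 1: from (67.35°, 165.49°), δ = 178.4/6378.137 = 0.027971 rad, θ = 339.5° → φ = 68.84°, λ = 163.93°.
Leg 2: from (68.84°, 163.93°), δ = 4042.7/6378.137 = 0.633837 rad, θ = 263° → φ = 46.50°, λ = 105.29°.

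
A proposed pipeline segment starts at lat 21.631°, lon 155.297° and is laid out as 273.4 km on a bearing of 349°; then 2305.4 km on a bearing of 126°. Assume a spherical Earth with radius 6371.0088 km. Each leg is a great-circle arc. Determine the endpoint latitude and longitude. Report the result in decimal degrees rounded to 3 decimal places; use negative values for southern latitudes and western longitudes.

latitude 11.012°, longitude 171.748°

Apply the spherical direct solution leg by leg, carrying full precision between legs.
Leg 1: from (21.631°, 155.297°), δ = 273.4/6371.0088 = 0.042913 rad, θ = 349° → φ = 24.044°, λ = 154.783°.
Leg 2: from (24.044°, 154.783°), δ = 2305.4/6371.0088 = 0.361858 rad, θ = 126° → φ = 11.012°, λ = 171.748°.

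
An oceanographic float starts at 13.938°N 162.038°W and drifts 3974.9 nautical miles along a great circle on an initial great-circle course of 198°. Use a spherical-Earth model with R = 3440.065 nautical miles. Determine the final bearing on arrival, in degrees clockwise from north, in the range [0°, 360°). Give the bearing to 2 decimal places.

final bearing 206.84°

Angular distance δ = d/R = 3974.9 / 3440.065 = 1.155472 rad.
With φ₁ = 13.938° = 0.243264 rad and θ = 198° = 3.455752 rad:
Applying the spherical law of cosines for sides, sin φ₂ = sin φ₁ cos δ + cos φ₁ sin δ cos θ = -0.747393, so φ₂ = -48.365°.
For the longitude increment, Δλ = atan2( sin θ sin δ cos φ₁, cos δ − sin φ₁ sin φ₂ ) = atan2(-0.274421, 0.583512) = -25.187°.
λ₂ = -162.038° + -25.187° = -187.225°, normalized to (−180°, 180°] → 172.775°.
The forward bearing on arrival equals the back-azimuth from the destination plus 180°.
Back-azimuth from P₂ (-48.37°, 172.77°) to P₁ (13.94°, -162.04°), with Δλ' = λ₁ − λ₂ = -334.81°: atan2( sin Δλ' cos φ₁ , cos φ₂ sin φ₁ − sin φ₂ cos φ₁ cos Δλ' ) = 26.84°.
Final bearing = (26.84° + 180°) mod 360° = 206.84°.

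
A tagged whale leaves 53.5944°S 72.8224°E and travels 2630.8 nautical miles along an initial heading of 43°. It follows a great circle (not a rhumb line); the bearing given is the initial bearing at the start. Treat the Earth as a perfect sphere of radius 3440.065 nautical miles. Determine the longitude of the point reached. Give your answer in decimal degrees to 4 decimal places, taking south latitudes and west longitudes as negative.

Angular distance δ = d/R = 2630.8 / 3440.065 = 0.764753 rad.
Converting: φ₁ = -0.935399 rad, θ = 0.750492 rad.
Destination latitude: φ₂ = arcsin( sin φ₁ cos δ + cos φ₁ sin δ cos θ ) = arcsin(-0.280209) = -16.2727°.
Δλ = atan2( sin θ sin δ cos φ₁ , cos δ − sin φ₁ sin φ₂ ) = atan2(0.280242, 0.496031) = 0.514263 rad = 29.4651°.
Hence λ₂ = 72.8224° + 29.4651° = 102.2875°.

longitude 102.2875°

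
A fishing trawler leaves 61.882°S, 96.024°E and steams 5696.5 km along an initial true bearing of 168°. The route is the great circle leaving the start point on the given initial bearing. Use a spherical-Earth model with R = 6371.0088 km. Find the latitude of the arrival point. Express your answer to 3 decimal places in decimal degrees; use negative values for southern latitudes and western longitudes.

latitude -65.743°

δ = 5696.5/6371.0088 = 0.894128 rad (51.2298°).
Start latitude φ₁ = -1.080045 rad; initial bearing θ = 2.932153 rad.
Applying the spherical law of cosines for sides, sin φ₂ = sin φ₁ cos δ + cos φ₁ sin δ cos θ = -0.911711, so φ₂ = -65.743°.
Δλ = atan2( sin θ sin δ cos φ₁ , cos δ − sin φ₁ sin φ₂ ) = atan2(0.076396, -0.177911) = 2.735995 rad = 156.761°.
λ₂ = 96.024° + 156.761° = 252.785°, normalized to (−180°, 180°] → -107.215°.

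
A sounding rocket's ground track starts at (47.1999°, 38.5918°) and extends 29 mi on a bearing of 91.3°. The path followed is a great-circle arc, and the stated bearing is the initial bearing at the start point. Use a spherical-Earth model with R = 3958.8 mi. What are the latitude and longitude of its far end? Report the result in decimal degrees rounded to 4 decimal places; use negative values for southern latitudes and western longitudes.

The arc subtends δ = 29/3958.8 = 0.007325 rad at the centre.
Start latitude φ₁ = 0.823794 rad; initial bearing θ = 1.593486 rad.
sin φ₂ = sin φ₁ cos δ + cos φ₁ sin δ cos θ = (0.733729)(0.999973) + (0.679443)(0.007325)(-0.022687) = 0.733596
φ₂ = asin(0.733596) = 0.823599 rad = 47.1887°.
Δλ = atan2( sin θ sin δ cos φ₁ , cos δ − sin φ₁ sin φ₂ ) = atan2(0.004976, 0.461713) = 0.010777 rad = 0.6175°.
λ₂ = 38.5918° + 0.6175° = 39.2093°.

latitude 47.1887°, longitude 39.2093°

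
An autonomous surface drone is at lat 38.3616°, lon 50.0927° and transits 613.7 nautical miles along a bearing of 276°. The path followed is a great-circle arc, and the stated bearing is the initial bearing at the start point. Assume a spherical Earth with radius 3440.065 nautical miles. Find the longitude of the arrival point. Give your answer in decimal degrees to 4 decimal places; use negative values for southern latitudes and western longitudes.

longitude 37.0222°

The arc subtends δ = 613.7/3440.065 = 0.178398 rad at the centre.
Converting: φ₁ = 0.669536 rad, θ = 4.817109 rad.
sin φ₂ = sin φ₁ cos δ + cos φ₁ sin δ cos θ = (0.620622)(0.984129) + (0.784110)(0.177453)(0.104528) = 0.625317
φ₂ = asin(0.625317) = 0.675538 rad = 38.7055°.
For the longitude increment, Δλ = atan2( sin θ sin δ cos φ₁, cos δ − sin φ₁ sin φ₂ ) = atan2(-0.138380, 0.596044) = -13.0705°.
Hence λ₂ = 50.0927° + -13.0705° = 37.0222°.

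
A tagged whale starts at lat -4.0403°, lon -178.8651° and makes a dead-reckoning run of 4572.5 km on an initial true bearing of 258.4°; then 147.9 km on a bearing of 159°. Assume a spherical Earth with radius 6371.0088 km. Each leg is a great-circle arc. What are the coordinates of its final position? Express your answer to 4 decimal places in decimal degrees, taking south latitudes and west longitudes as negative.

latitude -11.9019°, longitude 140.6615°

Apply the spherical direct solution leg by leg, carrying full precision between legs.
Leg 1: from (-4.0403°, -178.8651°), δ = 4572.5/6371.0088 = 0.717704 rad, θ = 258.4° → φ = -10.6605°, λ = 140.1744°.
Leg 2: from (-10.6605°, 140.1744°), δ = 147.9/6371.0088 = 0.023215 rad, θ = 159° → φ = -11.9019°, λ = 140.6615°.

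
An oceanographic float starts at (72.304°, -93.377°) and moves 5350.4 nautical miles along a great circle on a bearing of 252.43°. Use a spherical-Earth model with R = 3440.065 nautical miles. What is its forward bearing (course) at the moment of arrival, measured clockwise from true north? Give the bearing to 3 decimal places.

final bearing 196.897°

δ = 5350.4/3440.065 = 1.555319 rad (89.1132°).
With φ₁ = 72.304° = 1.261943 rad and θ = 252.43° = 4.405735 rad:
Destination latitude: φ₂ = arcsin( sin φ₁ cos δ + cos φ₁ sin δ cos θ ) = arcsin(-0.077004) = -4.416°.
Then Δλ = atan2(-0.289751, 0.088836) = -1.273300 rad, from sin θ sin δ cos φ₁ over cos δ − sin φ₁ sin φ₂.
λ₂ = -93.377° + -72.955° = -166.332°.
The forward bearing on arrival equals the back-azimuth from the destination plus 180°.
Back-azimuth from P₂ (-4.416°, -166.332°) to P₁ (72.304°, -93.377°), with Δλ' = λ₁ − λ₂ = 72.955°: atan2( sin Δλ' cos φ₁ , cos φ₂ sin φ₁ − sin φ₂ cos φ₁ cos Δλ' ) = 16.897°.
Final bearing = (16.897° + 180°) mod 360° = 196.897°.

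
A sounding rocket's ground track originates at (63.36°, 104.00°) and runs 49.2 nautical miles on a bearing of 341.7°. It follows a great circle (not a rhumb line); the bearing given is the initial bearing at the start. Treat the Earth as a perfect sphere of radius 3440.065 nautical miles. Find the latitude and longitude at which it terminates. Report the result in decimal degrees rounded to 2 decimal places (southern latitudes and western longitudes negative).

The arc subtends δ = 49.2/3440.065 = 0.014302 rad at the centre.
With φ₁ = 63.36° = 1.105841 rad and θ = 341.7° = 5.963790 rad:
sin φ₂ = sin φ₁ cos δ + cos φ₁ sin δ cos θ = (0.893841)(0.999898) + (0.448383)(0.014302)(0.949425) = 0.899838
φ₂ = asin(0.899838) = 1.119399 rad = 64.14°.
For the longitude increment, Δλ = atan2( sin θ sin δ cos φ₁, cos δ − sin φ₁ sin φ₂ ) = atan2(-0.002014, 0.195585) = -0.59°.
Hence λ₂ = 104.00° + -0.59° = 103.41°.

latitude 64.14°, longitude 103.41°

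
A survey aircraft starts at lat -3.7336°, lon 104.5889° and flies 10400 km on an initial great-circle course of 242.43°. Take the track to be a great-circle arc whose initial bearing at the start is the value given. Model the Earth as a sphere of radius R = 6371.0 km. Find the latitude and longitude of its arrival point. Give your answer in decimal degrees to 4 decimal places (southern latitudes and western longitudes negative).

latitude -27.1914°, longitude 8.6837°

δ = 10400/6371 = 1.632397 rad (93.5294°).
With φ₁ = -3.7336° = -0.065164 rad and θ = 242.43° = 4.231202 rad:
sin φ₂ = sin φ₁ cos δ + cos φ₁ sin δ cos θ = (-0.065118)(-0.061562) + (0.997878)(0.998103)(-0.462832) = -0.456965
φ₂ = asin(-0.456965) = -0.474580 rad = -27.1914°.
For the longitude increment, Δλ = atan2( sin θ sin δ cos φ₁, cos δ − sin φ₁ sin φ₂ ) = atan2(-0.882887, -0.091318) = -95.9052°.
Hence λ₂ = 104.5889° + -95.9052° = 8.6837°.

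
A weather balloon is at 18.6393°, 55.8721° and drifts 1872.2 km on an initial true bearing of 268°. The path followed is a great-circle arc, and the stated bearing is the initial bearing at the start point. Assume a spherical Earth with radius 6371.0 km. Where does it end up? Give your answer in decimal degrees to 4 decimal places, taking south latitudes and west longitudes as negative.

Angular distance δ = d/R = 1872.2 / 6371 = 0.293863 rad.
Start latitude φ₁ = 0.325317 rad; initial bearing θ = 4.677482 rad.
Applying the spherical law of cosines for sides, sin φ₂ = sin φ₁ cos δ + cos φ₁ sin δ cos θ = 0.296330, so φ₂ = 17.2373°.
Δλ = atan2( sin θ sin δ cos φ₁ , cos δ − sin φ₁ sin φ₂ ) = atan2(-0.274292, 0.862422) = -0.307932 rad = -17.6432°.
λ₂ = λ₁ + Δλ = 38.2289°.

latitude 17.2373°, longitude 38.2289°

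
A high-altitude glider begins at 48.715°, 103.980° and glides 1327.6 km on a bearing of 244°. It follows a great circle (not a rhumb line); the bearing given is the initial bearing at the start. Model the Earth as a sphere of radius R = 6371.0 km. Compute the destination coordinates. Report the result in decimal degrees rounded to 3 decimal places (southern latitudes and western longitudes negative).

Central angle δ = d/R = 0.208382 rad.
With φ₁ = 48.715° = 0.850237 rad and θ = 244° = 4.258603 rad:
sin φ₂ = sin φ₁ cos δ + cos φ₁ sin δ cos θ = (0.751437)(0.978367) + (0.659805)(0.206877)(-0.438371) = 0.675344
φ₂ = asin(0.675344) = 0.741431 rad = 42.481°.
Then Δλ = atan2(-0.122684, 0.470889) = -0.254871 rad, from sin θ sin δ cos φ₁ over cos δ − sin φ₁ sin φ₂.
λ₂ = λ₁ + Δλ = 89.377°.

latitude 42.481°, longitude 89.377°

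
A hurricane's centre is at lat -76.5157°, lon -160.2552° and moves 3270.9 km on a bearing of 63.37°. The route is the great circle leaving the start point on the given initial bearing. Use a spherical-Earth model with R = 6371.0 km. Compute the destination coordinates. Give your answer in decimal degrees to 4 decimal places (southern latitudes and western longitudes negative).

The arc subtends δ = 3270.9/6371 = 0.513404 rad at the centre.
Converting: φ₁ = -1.335451 rad, θ = 1.106015 rad.
sin φ₂ = sin φ₁ cos δ + cos φ₁ sin δ cos θ = (-0.972434)(0.871077) + (0.233179)(0.491146)(0.448227) = -0.795732
φ₂ = asin(-0.795732) = -0.920215 rad = -52.7245°.
Then Δλ = atan2(0.102376, 0.097281) = 0.810913 rad, from sin θ sin δ cos φ₁ over cos δ − sin φ₁ sin φ₂.
Hence λ₂ = -160.2552° + 46.4619° = -113.7933°.

latitude -52.7245°, longitude -113.7933°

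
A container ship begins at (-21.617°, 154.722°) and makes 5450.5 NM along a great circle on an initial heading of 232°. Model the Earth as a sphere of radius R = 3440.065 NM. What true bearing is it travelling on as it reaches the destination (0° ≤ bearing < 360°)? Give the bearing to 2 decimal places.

δ = 5450.5/3440.065 = 1.584418 rad (90.7804°).
With φ₁ = -21.617° = -0.377288 rad and θ = 232° = 4.049164 rad:
Applying the spherical law of cosines for sides, sin φ₂ = sin φ₁ cos δ + cos φ₁ sin δ cos θ = -0.567289, so φ₂ = -34.561°.
Δλ = atan2( sin θ sin δ cos φ₁ , cos δ − sin φ₁ sin φ₂ ) = atan2(-0.732520, -0.222611) = -1.865824 rad = -106.904°.
λ₂ = 154.722° + -106.904° = 47.818°.
The forward bearing on arrival equals the back-azimuth from the destination plus 180°.
Back-azimuth from P₂ (-34.56°, 47.82°) to P₁ (-21.62°, 154.72°), with Δλ' = λ₁ − λ₂ = 106.90°: atan2( sin Δλ' cos φ₁ , cos φ₂ sin φ₁ − sin φ₂ cos φ₁ cos Δλ' ) = 117.18°.
Final bearing = (117.18° + 180°) mod 360° = 297.18°.

final bearing 297.18°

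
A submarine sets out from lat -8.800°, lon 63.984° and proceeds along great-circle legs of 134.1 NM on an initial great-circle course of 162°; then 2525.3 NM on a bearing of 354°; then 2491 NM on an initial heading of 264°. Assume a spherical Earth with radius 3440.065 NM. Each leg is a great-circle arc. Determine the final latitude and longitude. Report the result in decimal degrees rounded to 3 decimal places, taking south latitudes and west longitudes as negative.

Apply the spherical direct solution leg by leg, carrying full precision between legs.
Leg 1: from (-8.800°, 63.984°), δ = 134.1/3440.065 = 0.038982 rad, θ = 162° → φ = -10.923°, λ = 64.687°.
Leg 2: from (-10.923°, 64.687°), δ = 2525.3/3440.065 = 0.734085 rad, θ = 354° → φ = 30.896°, λ = 60.006°.
Leg 3: from (30.896°, 60.006°), δ = 2491/3440.065 = 0.724114 rad, θ = 264° → φ = 18.979°, λ = 15.842°.

latitude 18.979°, longitude 15.842°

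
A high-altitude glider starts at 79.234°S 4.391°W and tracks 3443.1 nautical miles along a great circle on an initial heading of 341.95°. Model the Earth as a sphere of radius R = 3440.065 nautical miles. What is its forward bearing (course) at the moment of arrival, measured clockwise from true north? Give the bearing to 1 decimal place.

final bearing 356.4°

The arc subtends δ = 3443.1/3440.065 = 1.000882 rad at the centre.
Converting: φ₁ = -1.382894 rad, θ = 5.968153 rad.
Applying the spherical law of cosines for sides, sin φ₂ = sin φ₁ cos δ + cos φ₁ sin δ cos θ = -0.380528, so φ₂ = -22.366°.
Δλ = atan2( sin θ sin δ cos φ₁ , cos δ − sin φ₁ sin φ₂ ) = atan2(-0.048731, 0.165730) = -0.285979 rad = -16.385°.
λ₂ = λ₁ + Δλ = -20.776°.
The forward bearing on arrival equals the back-azimuth from the destination plus 180°.
Back-azimuth from P₂ (-22.4°, -20.8°) to P₁ (-79.2°, -4.4°), with Δλ' = λ₁ − λ₂ = 16.4°: atan2( sin Δλ' cos φ₁ , cos φ₂ sin φ₁ − sin φ₂ cos φ₁ cos Δλ' ) = 176.4°.
Final bearing = (176.4° + 180°) mod 360° = 356.4°.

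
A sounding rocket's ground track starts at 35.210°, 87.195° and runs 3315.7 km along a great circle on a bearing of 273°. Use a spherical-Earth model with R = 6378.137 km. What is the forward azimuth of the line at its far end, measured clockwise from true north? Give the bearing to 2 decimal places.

final bearing 253.01°

Angular distance δ = d/R = 3315.7 / 6378.137 = 0.519854 rad.
Start latitude φ₁ = 0.614530 rad; initial bearing θ = 4.764749 rad.
Applying the spherical law of cosines for sides, sin φ₂ = sin φ₁ cos δ + cos φ₁ sin δ cos θ = 0.521646, so φ₂ = 31.443°.
For the longitude increment, Δλ = atan2( sin θ sin δ cos φ₁, cos δ − sin φ₁ sin φ₂ ) = atan2(-0.405313, 0.567124) = -35.553°.
Hence λ₂ = 87.195° + -35.553° = 51.642°.
The forward bearing on arrival equals the back-azimuth from the destination plus 180°.
Back-azimuth from P₂ (31.44°, 51.64°) to P₁ (35.21°, 87.19°), with Δλ' = λ₁ − λ₂ = 35.55°: atan2( sin Δλ' cos φ₁ , cos φ₂ sin φ₁ − sin φ₂ cos φ₁ cos Δλ' ) = 73.01°.
Final bearing = (73.01° + 180°) mod 360° = 253.01°.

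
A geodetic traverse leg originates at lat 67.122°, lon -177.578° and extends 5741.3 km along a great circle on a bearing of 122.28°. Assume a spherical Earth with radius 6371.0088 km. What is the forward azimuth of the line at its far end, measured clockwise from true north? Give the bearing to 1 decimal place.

final bearing 158.9°

Angular distance δ = d/R = 5741.3 / 6371.0088 = 0.901160 rad.
With φ₁ = 67.122° = 1.171500 rad and θ = 122.28° = 2.134189 rad:
sin φ₂ = sin φ₁ cos δ + cos φ₁ sin δ cos θ = (0.921335)(0.620701) + (0.388770)(0.784048)(-0.534057) = 0.409085
φ₂ = asin(0.409085) = 0.421451 rad = 24.147°.
Then Δλ = atan2(0.257705, 0.243797) = 0.813124 rad, from sin θ sin δ cos φ₁ over cos δ − sin φ₁ sin φ₂.
Hence λ₂ = -177.578° + 46.589° = -130.989°.
The forward bearing on arrival equals the back-azimuth from the destination plus 180°.
Back-azimuth from P₂ (24.1°, -131.0°) to P₁ (67.1°, -177.6°), with Δλ' = λ₁ − λ₂ = -46.6°: atan2( sin Δλ' cos φ₁ , cos φ₂ sin φ₁ − sin φ₂ cos φ₁ cos Δλ' ) = 338.9°.
Final bearing = (338.9° + 180°) mod 360° = 158.9°.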